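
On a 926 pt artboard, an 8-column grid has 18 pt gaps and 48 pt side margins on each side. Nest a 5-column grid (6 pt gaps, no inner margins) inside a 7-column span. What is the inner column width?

Outer content = 926 − 2·48 = 830 pt.
Subtracting 7 gaps of 18 leaves 704 for 8 columns, so c = 88 pt.
Span of 7: 7·88 + 6·18 = 616 + 108 = 724 pt.
5 columns + 4 gaps: 5d + 4·6 = 724.
5d = 724 − 24 = 700, so d = 140 pt.

140 pt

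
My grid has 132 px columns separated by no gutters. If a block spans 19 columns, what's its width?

2508 px

19-column span = 19·132 = 2508 px.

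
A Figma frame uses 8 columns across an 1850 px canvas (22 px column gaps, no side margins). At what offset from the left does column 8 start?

1638 px

8c + 7·22 = 1850 → 8c = 1696 → c = 212 px.
Before column 8: 7 columns + 7 column gaps.
Offset = 7·(212 + 22) = 7·234 = 1638 px.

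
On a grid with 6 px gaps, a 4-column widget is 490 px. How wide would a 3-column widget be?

Subtracting 3 gaps of 6 leaves 472 for 4 columns, so c = 118 px.
Span of 3: 3·118 + 2·6 = 354 + 12 = 366 px.

366 px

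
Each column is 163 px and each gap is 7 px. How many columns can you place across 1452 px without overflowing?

8 columns: 8·163 + 7·7 = 1353 px ≤ 1452.
9 columns: 1523 px > 1452. So 8.

8 columns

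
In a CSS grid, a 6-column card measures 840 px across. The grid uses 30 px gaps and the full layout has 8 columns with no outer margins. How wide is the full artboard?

1130 px

840 − 5·30 = 690; ÷6 gives c = 115 px.
Artboard = 8·115 + 7·30 = 920 + 210 = 1130 px.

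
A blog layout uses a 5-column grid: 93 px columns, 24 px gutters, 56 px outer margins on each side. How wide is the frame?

673 px

Total width: 2·56 + 5·93 + 4·24 = 673 px.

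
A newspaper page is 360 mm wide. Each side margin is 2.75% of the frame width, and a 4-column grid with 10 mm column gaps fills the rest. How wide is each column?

Each margin = 2.75% of 360 = 9.9 mm; content = 360 − 2·9.9 = 340.2 mm.
Subtracting 3 column gaps of 10 leaves 310.2 for 4 columns, so c = 77.55 mm.

77.55 mm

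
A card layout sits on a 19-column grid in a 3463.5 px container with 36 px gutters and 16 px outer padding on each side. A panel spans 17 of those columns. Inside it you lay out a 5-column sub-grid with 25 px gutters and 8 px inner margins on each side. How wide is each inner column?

590.1 px

Inside the margins: 3463.5 − 32 = 3431.5 px.
19c + 18·36 = 3431.5 → 19c = 2783.5 → c = 146.5 px.
17 columns plus 16 gutters: 2490.5 + 576 = 3066.5 px.
Inner content = 3066.5 − 2·8 = 3050.5 px.
5 columns + 4 gutters: 5d + 4·25 = 3050.5.
5d = 3050.5 − 100 = 2950.5, so d = 590.1 px.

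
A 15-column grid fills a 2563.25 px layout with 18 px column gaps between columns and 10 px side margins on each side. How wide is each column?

152.75 px

Subtract both margins: 2563.25 − 2·10 = 2543.25 px.
15 columns + 14 column gaps: 15c + 14·18 = 2543.25.
15c = 2543.25 − 252 = 2291.25, so c = 152.75 px.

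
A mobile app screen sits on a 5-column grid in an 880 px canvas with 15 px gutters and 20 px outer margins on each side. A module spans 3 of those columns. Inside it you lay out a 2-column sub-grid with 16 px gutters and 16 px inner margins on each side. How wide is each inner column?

Outer content = 880 − 2·20 = 840 px.
840 − 4·15 = 780; ÷5 gives c = 156 px.
Span of 3: 3·156 + 2·15 = 468 + 30 = 498 px.
Inner content = 498 − 2·16 = 466 px.
2 columns + 1 gutter: 2d + 1·16 = 466.
2d = 466 − 16 = 450, so d = 225 px.

225 px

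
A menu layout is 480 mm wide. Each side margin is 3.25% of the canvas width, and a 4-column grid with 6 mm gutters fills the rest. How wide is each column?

Each margin = 3.25% of 480 = 15.6 mm; content = 480 − 2·15.6 = 448.8 mm.
4 columns + 3 gutters: 4c + 3·6 = 448.8.
4c = 448.8 − 18 = 430.8, so c = 107.7 mm.

107.7 mm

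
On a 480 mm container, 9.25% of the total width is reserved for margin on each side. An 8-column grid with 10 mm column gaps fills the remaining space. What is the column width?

40.15 mm

Margins: 9.25% × 480 = 44.4 mm each, so content = 480 − 88.8 = 391.2 mm.
391.2 − 7·10 = 321.2; ÷8 gives c = 40.15 mm.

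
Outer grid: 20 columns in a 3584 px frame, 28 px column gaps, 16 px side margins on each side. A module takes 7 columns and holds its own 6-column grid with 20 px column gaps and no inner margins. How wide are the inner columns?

Subtract both margins: 3584 − 2·16 = 3552 px.
Subtracting 19 column gaps of 28 leaves 3020 for 20 columns, so c = 151 px.
Span of 7: 7·151 + 6·28 = 1057 + 168 = 1225 px.
6d + 5·20 = 1225 → 6d = 1125 → d = 187.5 px.

187.5 px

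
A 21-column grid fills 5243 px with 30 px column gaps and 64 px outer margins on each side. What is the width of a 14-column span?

Inside the margins: 5243 − 128 = 5115 px.
Subtracting 20 column gaps of 30 leaves 4515 for 21 columns, so c = 215 px.
14-column span = 14·215 + 13·30 = 3400 px.

3400 px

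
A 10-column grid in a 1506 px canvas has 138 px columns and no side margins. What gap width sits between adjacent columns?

Columns use 1380 px, leaving 126 px across 9 gaps = 14 px each.

14 px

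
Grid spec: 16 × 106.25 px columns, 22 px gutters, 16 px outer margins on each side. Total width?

Adding margins, columns and gutters: 32 + 1700 + 330 = 2062 px.

2062 px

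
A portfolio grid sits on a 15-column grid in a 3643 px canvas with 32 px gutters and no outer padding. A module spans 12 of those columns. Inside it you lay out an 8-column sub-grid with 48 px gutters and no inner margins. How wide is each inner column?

321.5 px

15 columns + 14 gutters: 15c + 14·32 = 3643.
15c = 3643 − 448 = 3195, so c = 213 px.
Span of 12: 12·213 + 11·32 = 2556 + 352 = 2908 px.
8 columns + 7 gutters: 8d + 7·48 = 2908.
8d = 2908 − 336 = 2572, so d = 321.5 px.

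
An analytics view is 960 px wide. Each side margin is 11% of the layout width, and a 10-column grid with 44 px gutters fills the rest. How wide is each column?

Each margin = 11% of 960 = 105.6 px; content = 960 − 2·105.6 = 748.8 px.
10c + 9·44 = 748.8 → 10c = 352.8 → c = 35.28 px.

35.28 px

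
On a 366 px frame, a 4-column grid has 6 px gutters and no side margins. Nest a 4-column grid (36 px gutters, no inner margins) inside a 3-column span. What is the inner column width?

4c + 3·6 = 366 → 4c = 348 → c = 87 px.
Span of 3: 3·87 + 2·6 = 261 + 12 = 273 px.
273 − 3·36 = 165; ÷4 gives d = 41.25 px.

41.25 px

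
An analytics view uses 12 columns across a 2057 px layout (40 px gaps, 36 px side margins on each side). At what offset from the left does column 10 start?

1554.75 px

Inside the margins: 2057 − 72 = 1985 px.
12c + 11·40 = 1985 → 12c = 1545 → c = 128.75 px.
Each column+gutter stride is 168.75 px; 9 of them past the 36 px margin is 36 + 1518.75 = 1554.75 px.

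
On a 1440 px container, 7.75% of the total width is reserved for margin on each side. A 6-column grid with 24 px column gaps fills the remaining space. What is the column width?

1440 × (1 − 2·7.75%) = 1440 × 84.5% = 1216.8 px for the columns.
Subtracting 5 column gaps of 24 leaves 1096.8 for 6 columns, so c = 182.8 px.

182.8 px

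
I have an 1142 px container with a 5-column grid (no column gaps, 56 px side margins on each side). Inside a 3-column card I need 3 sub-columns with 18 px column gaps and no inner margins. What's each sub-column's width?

Subtract both margins: 1142 − 2·56 = 1030 px.
With no column gaps, each column is 1030/5 = 206 px.
3-column span = 3·206 = 618 px.
3d + 2·18 = 618 → 3d = 582 → d = 194 px.

194 px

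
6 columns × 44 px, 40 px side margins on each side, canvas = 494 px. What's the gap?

30 px

Subtract both margins: 494 − 2·40 = 414 px.
Columns use 264 px, leaving 150 px across 5 gaps = 30 px each.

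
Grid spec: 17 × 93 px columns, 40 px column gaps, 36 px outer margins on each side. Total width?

Total width: 2·36 + 17·93 + 16·40 = 2293 px.

2293 px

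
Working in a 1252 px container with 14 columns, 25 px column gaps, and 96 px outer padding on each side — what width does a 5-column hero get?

362.5 px

Inside the margins: 1252 − 192 = 1060 px.
14c + 13·25 = 1060 → 14c = 735 → c = 52.5 px.
Span of 5: 5·52.5 + 4·25 = 262.5 + 100 = 362.5 px.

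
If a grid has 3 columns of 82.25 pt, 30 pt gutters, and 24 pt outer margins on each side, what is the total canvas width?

Canvas = 2·24 + 3·82.25 + 2·30 = 48 + 246.75 + 60 = 354.75 pt.

354.75 pt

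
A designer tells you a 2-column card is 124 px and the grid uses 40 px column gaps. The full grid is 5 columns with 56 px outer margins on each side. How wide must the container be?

2c + 1·40 = 124 → 2c = 84 → c = 42 px.
Adding margins, columns and gutters: 112 + 210 + 160 = 482 px.

482 px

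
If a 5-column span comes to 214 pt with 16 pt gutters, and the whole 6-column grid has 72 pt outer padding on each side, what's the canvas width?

404 pt

5c + 4·16 = 214 → 5c = 150 → c = 30 pt.
Adding margins, columns and gutters: 144 + 180 + 80 = 404 pt.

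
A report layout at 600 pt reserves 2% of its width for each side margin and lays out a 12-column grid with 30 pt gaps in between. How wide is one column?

20.5 pt

600 × (1 − 2·2%) = 600 × 96% = 576 pt for the columns.
Subtracting 11 gaps of 30 leaves 246 for 12 columns, so c = 20.5 pt.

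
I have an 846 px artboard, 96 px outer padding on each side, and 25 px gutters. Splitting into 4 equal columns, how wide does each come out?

144.75 px

Inside the margins: 846 − 192 = 654 px.
4c + 3·25 = 654 → 4c = 579 → c = 144.75 px.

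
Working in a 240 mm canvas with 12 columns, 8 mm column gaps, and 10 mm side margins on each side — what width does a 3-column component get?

Content width = 240 − 2·10 = 220 mm.
Subtracting 11 column gaps of 8 leaves 132 for 12 columns, so c = 11 mm.
3 columns plus 2 column gaps: 33 + 16 = 49 mm.

49 mm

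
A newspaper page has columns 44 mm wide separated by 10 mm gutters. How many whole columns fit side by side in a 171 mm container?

Each extra column adds 44 + 10 = 54 mm.
(171 + 10) / 54 = 3.35, so 3 columns fit.

3 columns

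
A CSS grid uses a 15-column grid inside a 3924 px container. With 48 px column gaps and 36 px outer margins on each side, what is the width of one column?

Content width = 3924 − 2·36 = 3852 px.
3852 − 14·48 = 3180; ÷15 gives c = 212 px.

212 px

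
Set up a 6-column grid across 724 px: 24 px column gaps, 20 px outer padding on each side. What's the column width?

Inside the margins: 724 − 40 = 684 px.
684 − 5·24 = 564; ÷6 gives c = 94 px.

94 px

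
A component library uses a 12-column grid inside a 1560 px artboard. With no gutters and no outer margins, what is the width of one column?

130 px

12c = 1560 → c = 130 px.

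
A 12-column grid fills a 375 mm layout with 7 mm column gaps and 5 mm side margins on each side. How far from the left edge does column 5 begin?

129 mm

Content = 375 − 2·5 = 365 mm.
Subtracting 11 column gaps of 7 leaves 288 for 12 columns, so c = 24 mm.
Column 5 starts at margin + 4·(column + gutter) = 5 + 4·31 = 129 mm.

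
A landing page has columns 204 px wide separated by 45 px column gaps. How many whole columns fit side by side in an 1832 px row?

7 columns

7 columns: 7·204 + 6·45 = 1698 px ≤ 1832.
8 columns: 1947 px > 1832. So 7.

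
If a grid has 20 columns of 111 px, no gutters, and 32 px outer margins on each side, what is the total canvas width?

Summing: 64 + 2220 = 2284 px.

2284 px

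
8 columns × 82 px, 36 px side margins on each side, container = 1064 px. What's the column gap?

48 px

Content width = 1064 − 2·36 = 992 px.
Columns use 656 px, leaving 336 px across 7 column gaps = 48 px each.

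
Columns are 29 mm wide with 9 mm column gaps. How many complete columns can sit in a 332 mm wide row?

8 columns

Each extra column adds 29 + 9 = 38 mm.
(332 + 9) / 38 = 8.97, so 8 columns fit.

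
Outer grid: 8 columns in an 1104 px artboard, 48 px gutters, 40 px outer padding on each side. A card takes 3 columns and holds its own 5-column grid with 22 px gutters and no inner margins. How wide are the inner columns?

Inside the margins: 1104 − 80 = 1024 px.
1024 − 7·48 = 688; ÷8 gives c = 86 px.
3 columns plus 2 gutters: 258 + 96 = 354 px.
5d + 4·22 = 354 → 5d = 266 → d = 53.2 px.

53.2 px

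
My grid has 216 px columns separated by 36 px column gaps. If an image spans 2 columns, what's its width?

468 px

2 columns plus 1 column gap: 432 + 36 = 468 px.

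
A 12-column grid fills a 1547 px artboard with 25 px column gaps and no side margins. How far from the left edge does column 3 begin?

12c + 11·25 = 1547 → 12c = 1272 → c = 106 px.
Each column+gutter stride is 131 px; with no margin, 2 of them is 262 px.

262 px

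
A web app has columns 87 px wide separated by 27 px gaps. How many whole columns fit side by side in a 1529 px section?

k columns need k·87 + (k−1)·27 = k·114 − 27.
k·114 − 27 ≤ 1529 → k ≤ 1556 / 114 ≈ 13.65, so k = 13.

13 columns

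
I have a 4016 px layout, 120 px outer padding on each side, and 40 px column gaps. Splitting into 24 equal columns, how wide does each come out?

119 px

Take off 240 px of margins, leaving 3776 px.
3776 − 23·40 = 2856; ÷24 gives c = 119 px.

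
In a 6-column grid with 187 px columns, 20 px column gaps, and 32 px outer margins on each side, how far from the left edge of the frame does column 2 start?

239 px

Before column 2: the margin + 1 column + 1 column gap.
Offset = 32 + 1·(187 + 20) = 32 + 207 = 239 px.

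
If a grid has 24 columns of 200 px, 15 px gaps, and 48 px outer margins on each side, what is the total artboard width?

Adding margins, columns and gutters: 96 + 4800 + 345 = 5241 px.

5241 px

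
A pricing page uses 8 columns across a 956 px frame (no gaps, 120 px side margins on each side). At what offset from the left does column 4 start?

388.5 px

Take off 240 px of margins, leaving 716 px.
With no gaps, each column is 716/8 = 89.5 px.
Before column 4: the margin + 3 columns + 3 gaps.
Offset = 120 + 3·(89.5 + 0) = 120 + 268.5 = 388.5 px.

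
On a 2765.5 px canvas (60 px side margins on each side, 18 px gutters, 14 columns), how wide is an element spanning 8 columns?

1504 px

Take off 120 px of margins, leaving 2645.5 px.
Subtracting 13 gutters of 18 leaves 2411.5 for 14 columns, so c = 172.25 px.
8 columns plus 7 gutters: 1378 + 126 = 1504 px.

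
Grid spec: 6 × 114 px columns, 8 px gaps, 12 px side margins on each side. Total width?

748 px

Total width: 2·12 + 6·114 + 5·8 = 748 px.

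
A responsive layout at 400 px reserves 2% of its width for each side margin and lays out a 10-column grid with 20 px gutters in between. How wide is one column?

Each margin = 2% of 400 = 8 px; content = 400 − 2·8 = 384 px.
10 columns + 9 gutters: 10c + 9·20 = 384.
10c = 384 − 180 = 204, so c = 20.4 px.

20.4 px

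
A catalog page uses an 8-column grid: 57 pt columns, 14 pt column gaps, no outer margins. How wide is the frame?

554 pt

Total width: 8·57 + 7·14 = 554 pt.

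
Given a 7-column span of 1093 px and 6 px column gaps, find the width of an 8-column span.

1250 px

7c + 6·6 = 1093 → 7c = 1057 → c = 151 px.
8-column span = 8·151 + 7·6 = 1250 px.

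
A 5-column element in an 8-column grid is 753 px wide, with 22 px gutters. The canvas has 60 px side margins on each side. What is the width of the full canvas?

1338 px

753 − 4·22 = 665; ÷5 gives c = 133 px.
Total width: 2·60 + 8·133 + 7·22 = 1338 px.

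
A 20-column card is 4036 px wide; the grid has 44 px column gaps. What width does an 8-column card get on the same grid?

20 columns + 19 column gaps: 20c + 19·44 = 4036.
20c = 4036 − 836 = 3200, so c = 160 px.
8-column span = 8·160 + 7·44 = 1588 px.

1588 px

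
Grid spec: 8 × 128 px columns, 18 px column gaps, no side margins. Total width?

Canvas = 8·128 + 7·18 = 1024 + 126 = 1150 px.

1150 px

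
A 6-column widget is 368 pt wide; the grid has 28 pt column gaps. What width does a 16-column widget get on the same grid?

6 columns + 5 column gaps: 6c + 5·28 = 368.
6c = 368 − 140 = 228, so c = 38 pt.
Span of 16: 16·38 + 15·28 = 608 + 420 = 1028 pt.

1028 pt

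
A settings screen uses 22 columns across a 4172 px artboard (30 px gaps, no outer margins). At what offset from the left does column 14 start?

2483 px

Subtracting 21 gaps of 30 leaves 3542 for 22 columns, so c = 161 px.
No margin, so column 14 starts at 13·(column + gutter) = 13·191 = 2483 px.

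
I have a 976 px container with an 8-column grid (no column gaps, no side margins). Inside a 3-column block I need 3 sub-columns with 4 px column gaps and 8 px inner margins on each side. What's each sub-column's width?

8c = 976 → c = 122 px.
With no column gaps, 3 columns span 3·122 = 366 px.
Inner content = 366 − 2·8 = 350 px.
3d + 2·4 = 350 → 3d = 342 → d = 114 px.

114 px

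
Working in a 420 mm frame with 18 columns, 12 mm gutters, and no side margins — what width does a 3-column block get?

60 mm

18c + 17·12 = 420 → 18c = 216 → c = 12 mm.
3-column span = 3·12 + 2·12 = 60 mm.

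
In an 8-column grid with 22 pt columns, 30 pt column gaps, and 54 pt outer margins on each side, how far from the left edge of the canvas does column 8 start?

Column 8 starts at margin + 7·(column + gutter) = 54 + 7·52 = 418 pt.

418 pt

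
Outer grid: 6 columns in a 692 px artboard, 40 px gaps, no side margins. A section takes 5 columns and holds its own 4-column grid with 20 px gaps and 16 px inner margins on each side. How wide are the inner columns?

119.5 px

6 columns + 5 gaps: 6c + 5·40 = 692.
6c = 692 − 200 = 492, so c = 82 px.
Span of 5: 5·82 + 4·40 = 410 + 160 = 570 px.
Inner content = 570 − 2·16 = 538 px.
4 columns + 3 gaps: 4d + 3·20 = 538.
4d = 538 − 60 = 478, so d = 119.5 px.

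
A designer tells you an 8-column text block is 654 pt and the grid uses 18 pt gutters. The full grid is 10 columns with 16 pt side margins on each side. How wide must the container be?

854 pt

8 columns + 7 gutters: 8c + 7·18 = 654.
8c = 654 − 126 = 528, so c = 66 pt.
Container = 2·16 + 10·66 + 9·18 = 32 + 660 + 162 = 854 pt.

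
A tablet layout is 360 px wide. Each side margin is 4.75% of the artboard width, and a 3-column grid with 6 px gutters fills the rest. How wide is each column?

Each margin = 4.75% of 360 = 17.1 px; content = 360 − 2·17.1 = 325.8 px.
3c + 2·6 = 325.8 → 3c = 313.8 → c = 104.6 px.

104.6 px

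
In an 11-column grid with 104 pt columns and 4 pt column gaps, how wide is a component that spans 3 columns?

320 pt

Span of 3: 3·104 + 2·4 = 312 + 8 = 320 pt.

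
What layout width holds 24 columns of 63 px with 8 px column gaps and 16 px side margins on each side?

1728 px

Total width: 2·16 + 24·63 + 23·8 = 1728 px.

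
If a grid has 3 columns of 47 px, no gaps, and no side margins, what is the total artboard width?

Total width: 3·47 = 141 px.

141 px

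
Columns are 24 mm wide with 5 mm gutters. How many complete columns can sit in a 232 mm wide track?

8 columns

k columns need k·24 + (k−1)·5 = k·29 − 5.
k·29 − 5 ≤ 232 → k ≤ 237 / 29 ≈ 8.17, so k = 8.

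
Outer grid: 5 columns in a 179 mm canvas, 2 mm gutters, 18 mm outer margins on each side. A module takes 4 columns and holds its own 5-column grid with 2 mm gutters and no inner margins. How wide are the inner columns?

21.2 mm

Inside the margins: 179 − 36 = 143 mm.
5c + 4·2 = 143 → 5c = 135 → c = 27 mm.
4 columns plus 3 gutters: 108 + 6 = 114 mm.
114 − 4·2 = 106; ÷5 gives d = 21.2 mm.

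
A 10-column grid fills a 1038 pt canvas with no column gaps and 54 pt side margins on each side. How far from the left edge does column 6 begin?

519 pt

Take off 108 pt of margins, leaving 930 pt.
10c = 930 → c = 93 pt.
Column 6 starts at margin + 5·(column + gutter) = 54 + 5·93 = 519 pt.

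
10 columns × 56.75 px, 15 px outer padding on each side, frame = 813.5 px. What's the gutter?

Inside the margins: 813.5 − 30 = 783.5 px.
10·56.75 + 9g = 783.5 → 9g = 216 → g = 24 px.

24 px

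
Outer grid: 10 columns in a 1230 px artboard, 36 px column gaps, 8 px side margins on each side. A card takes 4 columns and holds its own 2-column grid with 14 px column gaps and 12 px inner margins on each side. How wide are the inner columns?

213 px

Subtract both margins: 1230 − 2·8 = 1214 px.
1214 − 9·36 = 890; ÷10 gives c = 89 px.
Span of 4: 4·89 + 3·36 = 356 + 108 = 464 px.
Inner content = 464 − 2·12 = 440 px.
440 − 1·14 = 426; ÷2 gives d = 213 px.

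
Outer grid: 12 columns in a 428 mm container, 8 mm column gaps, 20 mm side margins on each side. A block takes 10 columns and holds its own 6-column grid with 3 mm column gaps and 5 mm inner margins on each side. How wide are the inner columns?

Subtract both margins: 428 − 2·20 = 388 mm.
Subtracting 11 column gaps of 8 leaves 300 for 12 columns, so c = 25 mm.
Span of 10: 10·25 + 9·8 = 250 + 72 = 322 mm.
Inner content = 322 − 2·5 = 312 mm.
6d + 5·3 = 312 → 6d = 297 → d = 49.5 mm.

49.5 mm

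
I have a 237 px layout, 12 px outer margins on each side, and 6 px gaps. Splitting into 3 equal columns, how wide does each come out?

67 px

Content width = 237 − 2·12 = 213 px.
3c + 2·6 = 213 → 3c = 201 → c = 67 px.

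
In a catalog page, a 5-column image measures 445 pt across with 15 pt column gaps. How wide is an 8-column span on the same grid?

721 pt

445 − 4·15 = 385; ÷5 gives c = 77 pt.
8-column span = 8·77 + 7·15 = 721 pt.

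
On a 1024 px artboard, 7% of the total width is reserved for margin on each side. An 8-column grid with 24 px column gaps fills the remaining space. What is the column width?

89.08 px

Margins: 7% × 1024 = 71.68 px each, so content = 1024 − 143.36 = 880.64 px.
Subtracting 7 column gaps of 24 leaves 712.64 for 8 columns, so c = 89.08 px.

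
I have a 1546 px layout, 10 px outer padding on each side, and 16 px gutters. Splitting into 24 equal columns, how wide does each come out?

48.25 px

Inside the margins: 1546 − 20 = 1526 px.
Subtracting 23 gutters of 16 leaves 1158 for 24 columns, so c = 48.25 px.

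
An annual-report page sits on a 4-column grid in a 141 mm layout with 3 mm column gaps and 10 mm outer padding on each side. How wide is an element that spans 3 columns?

90 mm

Take off 20 mm of margins, leaving 121 mm.
4 columns + 3 column gaps: 4c + 3·3 = 121.
4c = 121 − 9 = 112, so c = 28 mm.
3-column span = 3·28 + 2·3 = 90 mm.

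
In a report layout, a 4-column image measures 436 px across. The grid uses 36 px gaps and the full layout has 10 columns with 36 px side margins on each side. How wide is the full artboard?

1216 px

436 − 3·36 = 328; ÷4 gives c = 82 px.
Artboard = 2·36 + 10·82 + 9·36 = 72 + 820 + 324 = 1216 px.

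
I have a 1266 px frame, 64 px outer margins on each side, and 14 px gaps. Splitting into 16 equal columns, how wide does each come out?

Content width = 1266 − 2·64 = 1138 px.
Subtracting 15 gaps of 14 leaves 928 for 16 columns, so c = 58 px.

58 px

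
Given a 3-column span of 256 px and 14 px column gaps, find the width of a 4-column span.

346 px

3c + 2·14 = 256 → 3c = 228 → c = 76 px.
4-column span = 4·76 + 3·14 = 346 px.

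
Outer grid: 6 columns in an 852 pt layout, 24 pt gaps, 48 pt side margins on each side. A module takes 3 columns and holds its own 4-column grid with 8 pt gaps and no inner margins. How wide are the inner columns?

85.5 pt

Take off 96 pt of margins, leaving 756 pt.
6 columns + 5 gaps: 6c + 5·24 = 756.
6c = 756 − 120 = 636, so c = 106 pt.
3 columns plus 2 gaps: 318 + 48 = 366 pt.
4 columns + 3 gaps: 4d + 3·8 = 366.
4d = 366 − 24 = 342, so d = 85.5 pt.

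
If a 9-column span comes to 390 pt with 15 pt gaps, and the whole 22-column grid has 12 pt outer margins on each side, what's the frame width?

999 pt

9c + 8·15 = 390 → 9c = 270 → c = 30 pt.
Total width: 2·12 + 22·30 + 21·15 = 999 pt.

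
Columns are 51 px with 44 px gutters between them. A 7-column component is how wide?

621 px

Span of 7: 7·51 + 6·44 = 357 + 264 = 621 px.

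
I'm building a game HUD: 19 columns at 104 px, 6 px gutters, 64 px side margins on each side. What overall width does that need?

2212 px

Total width: 2·64 + 19·104 + 18·6 = 2212 px.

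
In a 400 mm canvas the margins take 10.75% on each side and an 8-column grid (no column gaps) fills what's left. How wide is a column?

Each margin = 10.75% of 400 = 43 mm; content = 400 − 2·43 = 314 mm.
8c = 314 → c = 39.25 mm.

39.25 mm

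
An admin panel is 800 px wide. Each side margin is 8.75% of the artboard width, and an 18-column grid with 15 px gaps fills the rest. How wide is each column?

Margins: 8.75% × 800 = 70 px each, so content = 800 − 140 = 660 px.
Subtracting 17 gaps of 15 leaves 405 for 18 columns, so c = 22.5 px.

22.5 px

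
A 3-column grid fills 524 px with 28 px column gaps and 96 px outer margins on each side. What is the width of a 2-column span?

Take off 192 px of margins, leaving 332 px.
3 columns + 2 column gaps: 3c + 2·28 = 332.
3c = 332 − 56 = 276, so c = 92 px.
2 columns plus 1 column gap: 184 + 28 = 212 px.

212 px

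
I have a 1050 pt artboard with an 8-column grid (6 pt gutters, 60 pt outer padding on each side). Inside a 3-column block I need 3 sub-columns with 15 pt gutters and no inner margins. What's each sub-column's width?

105 pt

Take off 120 pt of margins, leaving 930 pt.
8c + 7·6 = 930 → 8c = 888 → c = 111 pt.
3 columns plus 2 gutters: 333 + 12 = 345 pt.
345 − 2·15 = 315; ÷3 gives d = 105 pt.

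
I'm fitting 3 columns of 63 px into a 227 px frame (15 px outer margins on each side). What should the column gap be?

4 px

Content width = 227 − 2·15 = 197 px.
Columns use 189 px, leaving 8 px across 2 column gaps = 4 px each.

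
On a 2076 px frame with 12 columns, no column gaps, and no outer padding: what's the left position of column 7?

With no column gaps, each column is 2076/12 = 173 px.
No margin, so column 7 starts at 6·(column + gutter) = 6·173 = 1038 px.

1038 px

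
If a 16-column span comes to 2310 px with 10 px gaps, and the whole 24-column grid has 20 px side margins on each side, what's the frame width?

16c + 15·10 = 2310 → 16c = 2160 → c = 135 px.
Adding margins, columns and gutters: 40 + 3240 + 230 = 3510 px.

3510 px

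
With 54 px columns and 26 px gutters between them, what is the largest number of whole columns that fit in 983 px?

12 columns

Each extra column adds 54 + 26 = 80 px.
(983 + 26) / 80 = 12.61, so 12 columns fit.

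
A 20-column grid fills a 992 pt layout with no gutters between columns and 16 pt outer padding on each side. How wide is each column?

Take off 32 pt of margins, leaving 960 pt.
With no gutters, each column is 960/20 = 48 pt.

48 pt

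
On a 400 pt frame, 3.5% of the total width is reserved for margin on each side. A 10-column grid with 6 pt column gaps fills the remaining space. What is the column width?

Each margin = 3.5% of 400 = 14 pt; content = 400 − 2·14 = 372 pt.
10c + 9·6 = 372 → 10c = 318 → c = 31.8 pt.

31.8 pt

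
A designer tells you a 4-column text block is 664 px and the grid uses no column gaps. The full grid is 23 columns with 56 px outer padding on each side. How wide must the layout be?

664 / 4 = 166 px per column.
Layout = 2·56 + 23·166 = 112 + 3818 = 3930 px.

3930 px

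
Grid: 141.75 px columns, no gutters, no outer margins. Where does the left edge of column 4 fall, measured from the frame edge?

425.25 px

Before column 4: 3 columns + 3 gutters.
Offset = 3·(141.75 + 0) = 3·141.75 = 425.25 px.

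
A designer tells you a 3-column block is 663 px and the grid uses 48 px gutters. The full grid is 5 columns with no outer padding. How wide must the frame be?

3c + 2·48 = 663 → 3c = 567 → c = 189 px.
Summing: 945 + 192 = 1137 px.

1137 px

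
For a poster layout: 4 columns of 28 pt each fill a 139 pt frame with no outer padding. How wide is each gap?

4 columns take 4·28 = 112 pt; remaining 27 splits into 3 gaps.
g = 27 / 3 = 9 pt.

9 pt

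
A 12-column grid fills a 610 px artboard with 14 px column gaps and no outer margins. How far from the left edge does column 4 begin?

12 columns + 11 column gaps: 12c + 11·14 = 610.
12c = 610 − 154 = 456, so c = 38 px.
No margin, so column 4 starts at 3·(column + gutter) = 3·52 = 156 px.

156 px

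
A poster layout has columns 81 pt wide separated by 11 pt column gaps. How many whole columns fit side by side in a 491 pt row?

Each extra column adds 81 + 11 = 92 pt.
(491 + 11) / 92 = 5.46, so 5 columns fit.

5 columns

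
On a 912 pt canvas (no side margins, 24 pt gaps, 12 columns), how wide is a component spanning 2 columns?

Subtracting 11 gaps of 24 leaves 648 for 12 columns, so c = 54 pt.
Span of 2: 2·54 + 1·24 = 108 + 24 = 132 pt.

132 pt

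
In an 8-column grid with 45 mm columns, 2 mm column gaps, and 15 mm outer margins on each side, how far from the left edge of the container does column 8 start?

Column 8 starts at margin + 7·(column + gutter) = 15 + 7·47 = 344 mm.

344 mm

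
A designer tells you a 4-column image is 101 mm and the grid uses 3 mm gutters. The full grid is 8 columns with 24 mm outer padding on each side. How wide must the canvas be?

253 mm

Subtracting 3 gutters of 3 leaves 92 for 4 columns, so c = 23 mm.
Total width: 2·24 + 8·23 + 7·3 = 253 mm.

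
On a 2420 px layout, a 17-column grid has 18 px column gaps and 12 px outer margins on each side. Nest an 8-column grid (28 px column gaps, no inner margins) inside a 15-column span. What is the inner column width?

239.5 px

Outer content = 2420 − 2·12 = 2396 px.
2396 − 16·18 = 2108; ÷17 gives c = 124 px.
15 columns plus 14 column gaps: 1860 + 252 = 2112 px.
8d + 7·28 = 2112 → 8d = 1916 → d = 239.5 px.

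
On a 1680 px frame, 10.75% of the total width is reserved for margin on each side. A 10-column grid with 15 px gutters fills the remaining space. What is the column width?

Margins: 10.75% × 1680 = 180.6 px each, so content = 1680 − 361.2 = 1318.8 px.
10 columns + 9 gutters: 10c + 9·15 = 1318.8.
10c = 1318.8 − 135 = 1183.8, so c = 118.38 px.

118.38 px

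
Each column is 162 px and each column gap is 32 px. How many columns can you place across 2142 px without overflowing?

Each extra column adds 162 + 32 = 194 px.
(2142 + 32) / 194 = 11.21, so 11 columns fit.

11 columns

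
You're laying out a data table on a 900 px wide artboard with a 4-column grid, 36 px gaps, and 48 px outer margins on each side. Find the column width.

Subtract both margins: 900 − 2·48 = 804 px.
4c + 3·36 = 804 → 4c = 696 → c = 174 px.

174 px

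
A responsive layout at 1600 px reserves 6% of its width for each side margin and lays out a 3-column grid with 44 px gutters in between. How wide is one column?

440 px

1600 × (1 − 2·6%) = 1600 × 88% = 1408 px for the columns.
3c + 2·44 = 1408 → 3c = 1320 → c = 440 px.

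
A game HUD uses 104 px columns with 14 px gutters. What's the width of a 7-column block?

7-column span = 7·104 + 6·14 = 812 px.

812 px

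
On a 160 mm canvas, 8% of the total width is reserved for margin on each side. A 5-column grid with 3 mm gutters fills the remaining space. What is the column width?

24.48 mm

Each margin = 8% of 160 = 12.8 mm; content = 160 − 2·12.8 = 134.4 mm.
5c + 4·3 = 134.4 → 5c = 122.4 → c = 24.48 mm.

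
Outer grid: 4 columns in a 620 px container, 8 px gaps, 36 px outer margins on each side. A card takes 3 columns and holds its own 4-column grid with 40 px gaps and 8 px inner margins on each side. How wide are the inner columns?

68.25 px

Subtract both margins: 620 − 2·36 = 548 px.
Subtracting 3 gaps of 8 leaves 524 for 4 columns, so c = 131 px.
3 columns plus 2 gaps: 393 + 16 = 409 px.
Inner content = 409 − 2·8 = 393 px.
4d + 3·40 = 393 → 4d = 273 → d = 68.25 px.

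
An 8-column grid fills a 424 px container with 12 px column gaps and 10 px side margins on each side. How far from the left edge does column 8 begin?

Inside the margins: 424 − 20 = 404 px.
404 − 7·12 = 320; ÷8 gives c = 40 px.
Before column 8: the margin + 7 columns + 7 column gaps.
Offset = 10 + 7·(40 + 12) = 10 + 364 = 374 px.

374 px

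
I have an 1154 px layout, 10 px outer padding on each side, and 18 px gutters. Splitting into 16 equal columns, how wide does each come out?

54 px

Inside the margins: 1154 − 20 = 1134 px.
16c + 15·18 = 1134 → 16c = 864 → c = 54 px.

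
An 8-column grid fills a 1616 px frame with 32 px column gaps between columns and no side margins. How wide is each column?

8 columns + 7 column gaps: 8c + 7·32 = 1616.
8c = 1616 − 224 = 1392, so c = 174 px.

174 px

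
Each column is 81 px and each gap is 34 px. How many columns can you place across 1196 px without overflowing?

k columns need k·81 + (k−1)·34 = k·115 − 34.
k·115 − 34 ≤ 1196 → k ≤ 1230 / 115 ≈ 10.70, so k = 10.

10 columns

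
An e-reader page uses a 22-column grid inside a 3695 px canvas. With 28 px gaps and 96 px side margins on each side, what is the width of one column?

132.5 px

Take off 192 px of margins, leaving 3503 px.
Subtracting 21 gaps of 28 leaves 2915 for 22 columns, so c = 132.5 px.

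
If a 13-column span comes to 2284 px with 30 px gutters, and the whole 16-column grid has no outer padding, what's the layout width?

2818 px

Subtracting 12 gutters of 30 leaves 1924 for 13 columns, so c = 148 px.
Total width: 16·148 + 15·30 = 2818 px.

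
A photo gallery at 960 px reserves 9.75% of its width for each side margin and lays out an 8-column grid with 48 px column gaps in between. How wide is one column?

54.6 px

Each margin = 9.75% of 960 = 93.6 px; content = 960 − 2·93.6 = 772.8 px.
8 columns + 7 column gaps: 8c + 7·48 = 772.8.
8c = 772.8 − 336 = 436.8, so c = 54.6 px.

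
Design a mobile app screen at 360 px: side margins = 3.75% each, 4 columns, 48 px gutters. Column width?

Margins: 3.75% × 360 = 13.5 px each, so content = 360 − 27 = 333 px.
4c + 3·48 = 333 → 4c = 189 → c = 47.25 px.

47.25 px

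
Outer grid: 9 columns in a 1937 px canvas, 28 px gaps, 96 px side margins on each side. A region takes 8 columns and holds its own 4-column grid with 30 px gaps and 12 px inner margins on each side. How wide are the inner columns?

Outer content = 1937 − 2·96 = 1745 px.
9 columns + 8 gaps: 9c + 8·28 = 1745.
9c = 1745 − 224 = 1521, so c = 169 px.
Span of 8: 8·169 + 7·28 = 1352 + 196 = 1548 px.
Inner content = 1548 − 2·12 = 1524 px.
1524 − 3·30 = 1434; ÷4 gives d = 358.5 px.

358.5 px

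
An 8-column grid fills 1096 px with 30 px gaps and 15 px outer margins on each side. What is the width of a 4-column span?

518 px

Inside the margins: 1096 − 30 = 1066 px.
Subtracting 7 gaps of 30 leaves 856 for 8 columns, so c = 107 px.
4-column span = 4·107 + 3·30 = 518 px.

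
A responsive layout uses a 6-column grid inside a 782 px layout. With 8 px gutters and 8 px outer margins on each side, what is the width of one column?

Content width = 782 − 2·8 = 766 px.
Subtracting 5 gutters of 8 leaves 726 for 6 columns, so c = 121 px.

121 px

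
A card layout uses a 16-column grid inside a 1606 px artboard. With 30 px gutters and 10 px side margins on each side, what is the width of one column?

71 px

Inside the margins: 1606 − 20 = 1586 px.
16 columns + 15 gutters: 16c + 15·30 = 1586.
16c = 1586 − 450 = 1136, so c = 71 px.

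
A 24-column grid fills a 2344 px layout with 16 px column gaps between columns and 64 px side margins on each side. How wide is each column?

Take off 128 px of margins, leaving 2216 px.
24c + 23·16 = 2216 → 24c = 1848 → c = 77 px.

77 px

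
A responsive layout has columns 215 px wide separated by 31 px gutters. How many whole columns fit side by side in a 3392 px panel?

Each extra column adds 215 + 31 = 246 px.
(3392 + 31) / 246 = 13.91, so 13 columns fit.

13 columns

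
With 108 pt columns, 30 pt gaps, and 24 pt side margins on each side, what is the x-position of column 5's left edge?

576 pt

Before column 5: the margin + 4 columns + 4 gaps.
Offset = 24 + 4·(108 + 30) = 24 + 552 = 576 pt.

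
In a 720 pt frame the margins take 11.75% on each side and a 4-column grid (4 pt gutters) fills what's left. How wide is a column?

720 × (1 − 2·11.75%) = 720 × 76.5% = 550.8 pt for the columns.
550.8 − 3·4 = 538.8; ÷4 gives c = 134.7 pt.

134.7 pt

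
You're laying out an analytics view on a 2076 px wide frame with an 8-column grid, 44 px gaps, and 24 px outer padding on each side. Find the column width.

215 px

Take off 48 px of margins, leaving 2028 px.
Subtracting 7 gaps of 44 leaves 1720 for 8 columns, so c = 215 px.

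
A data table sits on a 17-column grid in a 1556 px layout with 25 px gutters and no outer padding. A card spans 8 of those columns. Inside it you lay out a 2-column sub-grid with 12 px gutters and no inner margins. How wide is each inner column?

17 columns + 16 gutters: 17c + 16·25 = 1556.
17c = 1556 − 400 = 1156, so c = 68 px.
Span of 8: 8·68 + 7·25 = 544 + 175 = 719 px.
2d + 1·12 = 719 → 2d = 707 → d = 353.5 px.

353.5 px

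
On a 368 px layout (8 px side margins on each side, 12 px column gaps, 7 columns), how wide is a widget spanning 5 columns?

248 px

Content width = 368 − 2·8 = 352 px.
7c + 6·12 = 352 → 7c = 280 → c = 40 px.
Span of 5: 5·40 + 4·12 = 200 + 48 = 248 px.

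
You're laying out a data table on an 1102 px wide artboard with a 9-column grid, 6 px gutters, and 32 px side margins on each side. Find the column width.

110 px

Take off 64 px of margins, leaving 1038 px.
1038 − 8·6 = 990; ÷9 gives c = 110 px.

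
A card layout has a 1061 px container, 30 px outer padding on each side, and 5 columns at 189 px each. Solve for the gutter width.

Subtract both margins: 1061 − 2·30 = 1001 px.
Columns use 945 px, leaving 56 px across 4 gutters = 14 px each.

14 px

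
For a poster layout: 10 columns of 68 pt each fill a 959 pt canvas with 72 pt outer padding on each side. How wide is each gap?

Subtract both margins: 959 − 2·72 = 815 pt.
Columns use 680 pt, leaving 135 pt across 9 gaps = 15 pt each.

15 pt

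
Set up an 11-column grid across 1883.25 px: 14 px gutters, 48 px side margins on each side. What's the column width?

149.75 px

Inside the margins: 1883.25 − 96 = 1787.25 px.
1787.25 − 10·14 = 1647.25; ÷11 gives c = 149.75 px.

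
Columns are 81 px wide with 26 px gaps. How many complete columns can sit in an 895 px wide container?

k columns need k·81 + (k−1)·26 = k·107 − 26.
k·107 − 26 ≤ 895 → k ≤ 921 / 107 ≈ 8.61, so k = 8.

8 columns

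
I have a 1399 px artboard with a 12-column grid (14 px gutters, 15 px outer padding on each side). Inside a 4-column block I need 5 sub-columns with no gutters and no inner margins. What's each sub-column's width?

Outer content = 1399 − 2·15 = 1369 px.
1369 − 11·14 = 1215; ÷12 gives c = 101.25 px.
4 columns plus 3 gutters: 405 + 42 = 447 px.
With no gutters, each column is 447/5 = 89.4 px.

89.4 px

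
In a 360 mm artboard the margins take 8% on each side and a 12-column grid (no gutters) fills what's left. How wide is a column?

25.2 mm

Margins: 8% × 360 = 28.8 mm each, so content = 360 − 57.6 = 302.4 mm.
12c = 302.4 → c = 25.2 mm.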